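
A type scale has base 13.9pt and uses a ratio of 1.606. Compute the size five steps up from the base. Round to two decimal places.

148.51pt

Every step multiplies by the scale ratio.
13.9 × 1.606⁵ = 13.9 × 10.68385 ≈ 148.51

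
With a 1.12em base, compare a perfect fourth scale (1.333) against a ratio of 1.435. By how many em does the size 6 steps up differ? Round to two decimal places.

3.50em

Perfect fourth: 1.12 × 1.333⁶ = 6.2835em
At 1.435: 1.12 × 1.435⁶ = 9.7798em
Difference: 9.7798 − 6.2835 = 3.4963em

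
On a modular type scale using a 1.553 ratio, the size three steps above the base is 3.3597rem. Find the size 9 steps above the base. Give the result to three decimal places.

Moving from step +3 to step +9 is 6 steps up, so multiply by r⁶.
3.3597 × 1.553⁶ = 3.3597 × 14.02907 ≈ 47.133

47.133rem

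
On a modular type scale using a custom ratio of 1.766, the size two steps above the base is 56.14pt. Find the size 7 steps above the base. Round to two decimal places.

Moving from step +2 to step +7 is 5 steps up, so multiply by r⁵.
56.14 × 1.766⁵ = 56.14 × 17.17724 ≈ 964.331

964.33pt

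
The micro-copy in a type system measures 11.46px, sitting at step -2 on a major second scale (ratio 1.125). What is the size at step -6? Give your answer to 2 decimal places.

The gap is -6 − (-2) = -4 steps, so the factor is 1.125^-4.
11.46 ÷ 1.125⁴ = 11.46 ÷ 1.60181 ≈ 7.154

7.15px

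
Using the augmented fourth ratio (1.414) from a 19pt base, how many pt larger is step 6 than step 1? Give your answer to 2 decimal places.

125.00pt

Step 1: 19.0 × 1.414 = 26.8660pt
Step 6: 19.0 × 1.414⁶ = 151.8623pt
Difference: 151.8623 − 26.8660 = 124.9963pt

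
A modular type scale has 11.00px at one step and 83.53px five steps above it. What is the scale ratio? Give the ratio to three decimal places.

The ratio satisfies 11.00 × r⁵ = 83.53, so r = (83.53 / 11.00)^(1/5).
r = 7.5936^(1/5) ≈ 1.5000

1.500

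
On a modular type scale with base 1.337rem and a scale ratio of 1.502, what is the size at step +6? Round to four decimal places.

A modular type scale is a geometric sequence: sizeₙ = base × rⁿ.
1.337 × 1.502⁶ = 1.337 × 11.48205 ≈ 15.3515

15.3515rem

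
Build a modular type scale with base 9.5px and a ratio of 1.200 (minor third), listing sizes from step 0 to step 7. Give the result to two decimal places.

9.50px, 11.40px, 13.68px, 16.42px, 19.70px, 23.64px, 28.37px, 34.04px

Step 0: 9.5px
Step 1: 9.5 × 1.200 = 11.40
Step 2: 9.5 × 1.200² = 13.68
Step 3: 9.5 × 1.200³ = 16.42
Step 4: 9.5 × 1.200⁴ = 19.70
Step 5: 9.5 × 1.200⁵ = 23.64
Step 6: 9.5 × 1.200⁶ = 28.37
Step 7: 9.5 × 1.200⁷ = 34.04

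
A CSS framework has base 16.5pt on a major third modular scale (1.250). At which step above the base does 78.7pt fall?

7

1.250ⁿ = 78.7 / 16.5 = 4.7697
n = ln(4.7697) / ln(1.250) = 1.5623 / 0.2231 ≈ 7.00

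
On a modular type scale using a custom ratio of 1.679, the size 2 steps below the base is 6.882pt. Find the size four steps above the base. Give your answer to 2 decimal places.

The gap is 4 − (-2) = 6 steps, so the factor is 1.679^6.
6.882 × 1.679⁶ = 6.882 × 22.40290 ≈ 154.177

154.18pt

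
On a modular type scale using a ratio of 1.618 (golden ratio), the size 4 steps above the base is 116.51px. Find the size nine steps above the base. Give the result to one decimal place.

116.51 × 1.618⁵ = 116.51 × 11.08901 ≈ 1291.980

1292.0px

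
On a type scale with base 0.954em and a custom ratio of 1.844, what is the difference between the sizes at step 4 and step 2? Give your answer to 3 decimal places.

Step 2: 0.954 × 1.844² = 3.24392em
Step 4: 0.954 × 1.844⁴ = 11.03042em
Difference: 11.03042 − 3.24392 = 7.78650em

7.786em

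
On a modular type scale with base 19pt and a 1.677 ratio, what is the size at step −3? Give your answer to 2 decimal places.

4.03pt

19.0 ÷ 1.677³ = 19.0 ÷ 4.71628 ≈ 4.03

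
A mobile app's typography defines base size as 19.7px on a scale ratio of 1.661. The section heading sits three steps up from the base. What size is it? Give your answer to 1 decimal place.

90.3px

19.7 × 1.661³ = 19.7 × 4.58257 ≈ 90.28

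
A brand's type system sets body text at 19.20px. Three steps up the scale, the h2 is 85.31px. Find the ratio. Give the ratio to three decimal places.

r³ = 85.31 / 19.20, so r = (85.31/19.20)^(1/3).
r = 4.4432^(1/3) ≈ 1.6440

1.644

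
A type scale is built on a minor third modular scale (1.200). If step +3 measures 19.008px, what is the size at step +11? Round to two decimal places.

19.008 × 1.200⁸ = 19.008 × 4.29982 ≈ 81.731

81.73px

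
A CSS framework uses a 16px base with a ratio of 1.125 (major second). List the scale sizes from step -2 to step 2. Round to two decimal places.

12.64px, 14.22px, 16.00px, 18.00px, 20.25px

Step -2: 16.0 ÷ 1.125² = 12.64
Step -1: 16.0 ÷ 1.125 = 14.22
Step 0: 16px
Step 1: 16.0 × 1.125 = 18.00
Step 2: 16.0 × 1.125² = 20.25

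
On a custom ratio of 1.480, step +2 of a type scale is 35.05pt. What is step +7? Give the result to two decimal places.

Moving from step +2 to step +7 is 5 steps up, so multiply by r⁵.
35.05 × 1.480⁵ = 35.05 × 7.10082 ≈ 248.884

248.88pt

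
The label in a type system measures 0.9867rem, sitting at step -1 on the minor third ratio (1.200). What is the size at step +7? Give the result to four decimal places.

4.2426rem

0.9867 × 1.200⁸ = 0.9867 × 4.29982 ≈ 4.2426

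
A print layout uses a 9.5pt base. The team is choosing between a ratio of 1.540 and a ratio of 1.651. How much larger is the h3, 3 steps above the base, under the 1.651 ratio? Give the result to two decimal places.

At 1.540: 9.5 × 1.540³ = 34.6965pt
At 1.651: 9.5 × 1.651³ = 42.7528pt
Difference: 42.7528 − 34.6965 = 8.0563pt

8.06pt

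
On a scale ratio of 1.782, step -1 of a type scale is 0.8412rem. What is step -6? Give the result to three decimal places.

0.8412 ÷ 1.782⁵ = 0.8412 ÷ 17.96960 ≈ 0.047

0.047rem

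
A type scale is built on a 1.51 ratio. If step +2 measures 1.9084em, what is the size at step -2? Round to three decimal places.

0.367em

Moving from step +2 to step -2 is 4 steps down, so divide by r⁴.
1.9084 ÷ 1.51⁴ = 1.9084 ÷ 5.19886 ≈ 0.367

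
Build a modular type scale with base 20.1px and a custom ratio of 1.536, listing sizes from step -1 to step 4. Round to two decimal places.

Step -1: 20.1 ÷ 1.536 = 13.09
Step 0: 20.1px
Step 1: 20.1 × 1.536 = 30.87
Step 2: 20.1 × 1.536² = 47.42
Step 3: 20.1 × 1.536³ = 72.84
Step 4: 20.1 × 1.536⁴ = 111.88

13.09px, 20.10px, 30.87px, 47.42px, 72.84px, 111.88px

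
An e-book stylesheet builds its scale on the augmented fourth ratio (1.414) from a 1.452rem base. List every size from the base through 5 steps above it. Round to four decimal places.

1.4520rem, 2.0531rem, 2.9031rem, 4.1050rem, 5.8045rem, 8.2076rem

Step 0: 1.452rem
Step 1: 1.452 × 1.414 = 2.0531
Step 2: 1.452 × 1.414² = 2.9031
Step 3: 1.452 × 1.414³ = 4.1050
Step 4: 1.452 × 1.414⁴ = 5.8045
Step 5: 1.452 × 1.414⁵ = 8.2076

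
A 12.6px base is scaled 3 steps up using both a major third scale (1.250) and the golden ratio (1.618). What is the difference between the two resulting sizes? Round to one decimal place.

28.8px

Major third: 12.6 × 1.250³ = 24.609px
Golden ratio: 12.6 × 1.618³ = 53.371px
Difference: 53.371 − 24.609 = 28.762px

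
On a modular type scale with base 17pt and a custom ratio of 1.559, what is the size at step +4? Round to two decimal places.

Each step on a modular scale multiplies by the ratio, so the size n steps from the base is base × ratioⁿ.
17.0 × 1.559⁴ = 17.0 × 5.90724 ≈ 100.42

100.42pt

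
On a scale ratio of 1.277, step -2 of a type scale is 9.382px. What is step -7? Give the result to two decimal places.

2.76px

9.382 ÷ 1.277⁵ = 9.382 ÷ 3.39590 ≈ 2.763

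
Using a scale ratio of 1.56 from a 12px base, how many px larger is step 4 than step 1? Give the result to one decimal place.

52.3px

Step 1: 12.0 × 1.56 = 18.720px
Step 4: 12.0 × 1.56⁴ = 71.069px
Difference: 71.069 − 18.720 = 52.349px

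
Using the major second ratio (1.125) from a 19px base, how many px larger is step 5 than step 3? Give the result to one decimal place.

7.2px

Step 3: 19.0 × 1.125³ = 27.053px
Step 5: 19.0 × 1.125⁵ = 34.239px
Difference: 34.239 − 27.053 = 7.186px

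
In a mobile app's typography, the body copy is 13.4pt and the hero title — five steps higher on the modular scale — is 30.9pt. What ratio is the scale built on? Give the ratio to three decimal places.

r⁵ = 30.9 / 13.4, so r = (30.9/13.4)^(1/5).
r = 2.3060^(1/5) ≈ 1.1819

1.182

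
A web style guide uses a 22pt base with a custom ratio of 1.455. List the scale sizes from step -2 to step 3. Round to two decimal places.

10.39pt, 15.12pt, 22.00pt, 32.01pt, 46.57pt, 67.77pt

Step -2: 22.0 ÷ 1.455² = 10.39
Step -1: 22.0 ÷ 1.455 = 15.12
Step 0: 22pt
Step 1: 22.0 × 1.455 = 32.01
Step 2: 22.0 × 1.455² = 46.57
Step 3: 22.0 × 1.455³ = 67.77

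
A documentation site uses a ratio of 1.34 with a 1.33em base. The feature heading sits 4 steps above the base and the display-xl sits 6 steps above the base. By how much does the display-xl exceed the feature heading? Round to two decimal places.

Step 4: 1.33 × 1.34⁴ = 4.2882em
Step 6: 1.33 × 1.34⁶ = 7.6998em
Difference: 7.6998 − 4.2882 = 3.4116em

3.41em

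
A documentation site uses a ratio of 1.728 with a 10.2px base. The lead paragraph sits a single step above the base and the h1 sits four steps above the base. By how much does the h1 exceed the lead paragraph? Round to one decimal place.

Step 1: 10.2 × 1.728 = 17.626px
Step 4: 10.2 × 1.728⁴ = 90.944px
Difference: 90.944 − 17.626 = 73.318px

73.3px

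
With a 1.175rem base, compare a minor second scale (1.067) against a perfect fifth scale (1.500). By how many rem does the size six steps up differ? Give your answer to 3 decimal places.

11.650rem

Minor second: 1.175 × 1.067⁶ = 1.73390rem
Perfect fifth: 1.175 × 1.500⁶ = 13.38398rem
Difference: 13.38398 − 1.73390 = 11.65008rem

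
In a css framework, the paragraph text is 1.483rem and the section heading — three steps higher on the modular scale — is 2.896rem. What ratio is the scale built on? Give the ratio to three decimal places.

The ratio satisfies 1.483 × r³ = 2.896, so r = (2.896 / 1.483)^(1/3).
r = 1.9528^(1/3) ≈ 1.2499

1.250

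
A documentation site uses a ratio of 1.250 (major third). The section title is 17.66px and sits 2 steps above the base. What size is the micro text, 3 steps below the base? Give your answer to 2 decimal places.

Moving from step +2 to step -3 is 5 steps down, so divide by r⁵.
17.66 ÷ 1.250⁵ = 17.66 ÷ 3.05176 ≈ 5.787

5.79px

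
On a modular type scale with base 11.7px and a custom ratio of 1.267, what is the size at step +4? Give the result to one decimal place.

11.7 × 1.267⁴ = 11.7 × 2.57695 ≈ 30.15

30.2px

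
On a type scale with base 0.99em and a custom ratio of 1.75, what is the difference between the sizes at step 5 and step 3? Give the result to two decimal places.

Step 3: 0.99 × 1.75³ = 5.3058em
Step 5: 0.99 × 1.75⁵ = 16.2490em
Difference: 16.2490 − 5.3058 = 10.9432em

10.94em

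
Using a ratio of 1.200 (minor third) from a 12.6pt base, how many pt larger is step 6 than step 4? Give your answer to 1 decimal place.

Step 4: 12.6 × 1.200⁴ = 26.127pt
Step 6: 12.6 × 1.200⁶ = 37.623pt
Difference: 37.623 − 26.127 = 11.496pt

11.5pt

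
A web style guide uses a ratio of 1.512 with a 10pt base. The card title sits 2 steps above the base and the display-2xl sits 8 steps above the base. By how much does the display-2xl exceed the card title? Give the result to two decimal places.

Step 2: 10.0 × 1.512² = 22.8614pt
Step 8: 10.0 × 1.512⁸ = 273.1583pt
Difference: 273.1583 − 22.8614 = 250.2969pt

250.30pt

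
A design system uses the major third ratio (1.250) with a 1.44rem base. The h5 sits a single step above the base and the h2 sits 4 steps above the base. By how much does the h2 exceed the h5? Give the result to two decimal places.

Step 1: 1.44 × 1.250 = 1.8000rem
Step 4: 1.44 × 1.250⁴ = 3.5156rem
Difference: 3.5156 − 1.8000 = 1.7156rem

1.72rem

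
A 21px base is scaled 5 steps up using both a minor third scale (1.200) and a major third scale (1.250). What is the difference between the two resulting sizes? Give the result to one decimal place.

11.8px

Minor third: 21.0 × 1.200⁵ = 52.255px
Major third: 21.0 × 1.250⁵ = 64.087px
Difference: 64.087 − 52.255 = 11.832px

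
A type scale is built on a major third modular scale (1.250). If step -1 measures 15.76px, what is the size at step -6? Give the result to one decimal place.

5.2px

15.76 ÷ 1.250⁵ = 15.76 ÷ 3.05176 ≈ 5.164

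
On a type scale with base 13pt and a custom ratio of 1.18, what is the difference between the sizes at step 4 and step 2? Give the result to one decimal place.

7.1pt

Step 2: 13.0 × 1.18² = 18.101pt
Step 4: 13.0 × 1.18⁴ = 25.204pt
Difference: 25.204 − 18.101 = 7.103pt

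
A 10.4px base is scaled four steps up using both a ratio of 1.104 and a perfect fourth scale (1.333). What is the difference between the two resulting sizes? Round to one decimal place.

At 1.104: 10.4 × 1.104⁴ = 15.449px
Perfect fourth: 10.4 × 1.333⁴ = 32.836px
Difference: 32.836 − 15.449 = 17.387px

17.4px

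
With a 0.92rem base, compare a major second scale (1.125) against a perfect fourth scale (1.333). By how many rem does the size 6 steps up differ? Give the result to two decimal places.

3.30rem

Major second: 0.92 × 1.125⁶ = 1.8651rem
Perfect fourth: 0.92 × 1.333⁶ = 5.1614rem
Difference: 5.1614 − 1.8651 = 3.2963rem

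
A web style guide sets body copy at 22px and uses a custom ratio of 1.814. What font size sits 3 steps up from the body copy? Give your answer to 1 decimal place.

Every step multiplies by the scale ratio.
22.0 × 1.814³ = 22.0 × 5.96914 ≈ 131.32

131.3px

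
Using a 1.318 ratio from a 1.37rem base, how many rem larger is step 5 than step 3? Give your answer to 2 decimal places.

Step 3: 1.37 × 1.318³ = 3.1367rem
Step 5: 1.37 × 1.318⁵ = 5.4488rem
Difference: 5.4488 − 3.1367 = 2.3121rem

2.31rem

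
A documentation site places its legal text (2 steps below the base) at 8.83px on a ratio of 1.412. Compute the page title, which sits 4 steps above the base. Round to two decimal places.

69.98px

Moving from step -2 to step +4 is 6 steps up, so multiply by r⁶.
8.83 × 1.412⁶ = 8.83 × 7.92516 ≈ 69.979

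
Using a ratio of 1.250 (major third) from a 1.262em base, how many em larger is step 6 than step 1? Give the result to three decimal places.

Step 1: 1.262 × 1.250 = 1.57750em
Step 6: 1.262 × 1.250⁶ = 4.81415em
Difference: 4.81415 − 1.57750 = 3.23665em

3.237em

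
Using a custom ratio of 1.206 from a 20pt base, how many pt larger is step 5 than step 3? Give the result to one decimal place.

15.9pt

Step 3: 20.0 × 1.206³ = 35.081pt
Step 5: 20.0 × 1.206⁵ = 51.023pt
Difference: 51.023 − 35.081 = 15.942pt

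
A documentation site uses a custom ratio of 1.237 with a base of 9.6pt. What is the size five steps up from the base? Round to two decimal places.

A modular type scale is a geometric sequence: sizeₙ = base × rⁿ.
9.6 × 1.237⁵ = 9.6 × 2.89633 ≈ 27.80

27.80pt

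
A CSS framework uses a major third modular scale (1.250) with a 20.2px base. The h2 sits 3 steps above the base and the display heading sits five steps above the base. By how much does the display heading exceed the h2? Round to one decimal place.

22.2px

Step 3: 20.2 × 1.250³ = 39.453px
Step 5: 20.2 × 1.250⁵ = 61.646px
Difference: 61.646 − 39.453 = 22.193px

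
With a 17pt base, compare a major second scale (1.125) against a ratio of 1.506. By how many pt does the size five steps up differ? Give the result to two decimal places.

Major second: 17.0 × 1.125⁵ = 30.6346pt
At 1.506: 17.0 × 1.506⁵ = 131.6964pt
Difference: 131.6964 − 30.6346 = 101.0618pt

101.06pt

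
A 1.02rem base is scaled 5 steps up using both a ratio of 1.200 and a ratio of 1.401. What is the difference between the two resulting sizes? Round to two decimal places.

At 1.200: 1.02 × 1.200⁵ = 2.5381rem
At 1.401: 1.02 × 1.401⁵ = 5.5054rem
Difference: 5.5054 − 2.5381 = 2.9673rem

2.97rem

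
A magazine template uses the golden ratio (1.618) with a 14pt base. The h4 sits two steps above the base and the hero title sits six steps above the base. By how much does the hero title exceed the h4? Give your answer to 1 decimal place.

214.5pt

Step 2: 14.0 × 1.618² = 36.651pt
Step 6: 14.0 × 1.618⁶ = 251.188pt
Difference: 251.188 − 36.651 = 214.537pt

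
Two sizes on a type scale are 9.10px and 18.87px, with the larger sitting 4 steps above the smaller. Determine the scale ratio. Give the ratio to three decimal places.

1.200

r⁴ = 18.87 / 9.10, so r = (18.87/9.10)^(1/4).
r = 2.0736^(1/4) ≈ 1.2000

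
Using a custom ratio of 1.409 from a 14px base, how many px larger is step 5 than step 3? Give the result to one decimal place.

Step 3: 14.0 × 1.409³ = 39.162px
Step 5: 14.0 × 1.409⁵ = 77.747px
Difference: 77.747 − 39.162 = 38.585px

38.6px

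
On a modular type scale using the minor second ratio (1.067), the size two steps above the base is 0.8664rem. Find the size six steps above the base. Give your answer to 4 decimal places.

0.8664 × 1.067⁴ = 0.8664 × 1.29616 ≈ 1.1230

1.1230rem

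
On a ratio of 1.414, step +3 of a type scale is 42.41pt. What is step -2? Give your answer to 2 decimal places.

42.41 ÷ 1.414⁵ = 42.41 ÷ 5.65258 ≈ 7.503

7.50pt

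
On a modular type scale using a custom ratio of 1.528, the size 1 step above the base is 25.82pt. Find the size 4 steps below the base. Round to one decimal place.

3.1pt

Moving from step +1 to step -4 is 5 steps down, so divide by r⁵.
25.82 ÷ 1.528⁵ = 25.82 ÷ 8.32946 ≈ 3.100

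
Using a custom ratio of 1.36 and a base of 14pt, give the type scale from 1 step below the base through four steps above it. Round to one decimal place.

10.3pt, 14.0pt, 19.0pt, 25.9pt, 35.2pt, 47.9pt

Step -1: 14.0 ÷ 1.36 = 10.3
Step 0: 14pt
Step 1: 14.0 × 1.36 = 19.0
Step 2: 14.0 × 1.36² = 25.9
Step 3: 14.0 × 1.36³ = 35.2
Step 4: 14.0 × 1.36⁴ = 47.9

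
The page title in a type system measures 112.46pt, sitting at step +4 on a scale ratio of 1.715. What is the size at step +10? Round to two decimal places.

Moving from step +4 to step +10 is 6 steps up, so multiply by r⁶.
112.46 × 1.715⁶ = 112.46 × 25.44396 ≈ 2861.428

2861.43pt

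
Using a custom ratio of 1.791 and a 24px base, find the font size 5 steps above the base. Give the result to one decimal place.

442.3px

24.0 × 1.791⁵ = 24.0 × 18.42799 ≈ 442.27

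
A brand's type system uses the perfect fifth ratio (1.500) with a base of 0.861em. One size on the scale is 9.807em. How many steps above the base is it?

6

1.500ⁿ = 9.807 / 0.861 = 11.3902
n = ln(11.3902) / ln(1.500) = 2.4328 / 0.4055 ≈ 6.00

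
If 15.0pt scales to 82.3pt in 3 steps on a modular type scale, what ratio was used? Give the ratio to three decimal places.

The ratio satisfies 15.0 × r³ = 82.3, so r = (82.3 / 15.0)^(1/3).
r = 5.4867^(1/3) ≈ 1.7637

1.764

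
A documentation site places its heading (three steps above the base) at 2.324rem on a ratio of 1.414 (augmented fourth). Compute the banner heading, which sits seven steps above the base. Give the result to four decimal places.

2.324 × 1.414⁴ = 2.324 × 3.99758 ≈ 9.2904

9.2904rem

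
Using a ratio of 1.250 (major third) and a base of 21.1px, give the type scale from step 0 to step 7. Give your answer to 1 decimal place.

Step 0: 21.1px
Step 1: 21.1 × 1.250 = 26.4
Step 2: 21.1 × 1.250² = 33.0
Step 3: 21.1 × 1.250³ = 41.2
Step 4: 21.1 × 1.250⁴ = 51.5
Step 5: 21.1 × 1.250⁵ = 64.4
Step 6: 21.1 × 1.250⁶ = 80.5
Step 7: 21.1 × 1.250⁷ = 100.6

21.1px, 26.4px, 33.0px, 41.2px, 51.5px, 64.4px, 80.5px, 100.6px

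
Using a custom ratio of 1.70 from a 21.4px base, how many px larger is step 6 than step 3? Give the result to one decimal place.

411.4px

Step 3: 21.4 × 1.70³ = 105.138px
Step 6: 21.4 × 1.70⁶ = 516.544px
Difference: 516.544 − 105.138 = 411.406px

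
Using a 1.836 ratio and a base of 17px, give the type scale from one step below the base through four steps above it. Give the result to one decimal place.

Step -1: 17.0 ÷ 1.836 = 9.3
Step 0: 17px
Step 1: 17.0 × 1.836 = 31.2
Step 2: 17.0 × 1.836² = 57.3
Step 3: 17.0 × 1.836³ = 105.2
Step 4: 17.0 × 1.836⁴ = 193.2

9.3px, 17.0px, 31.2px, 57.3px, 105.2px, 193.2px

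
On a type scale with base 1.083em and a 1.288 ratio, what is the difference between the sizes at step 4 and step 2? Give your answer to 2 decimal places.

1.18em

Step 2: 1.083 × 1.288² = 1.7966em
Step 4: 1.083 × 1.288⁴ = 2.9805em
Difference: 2.9805 − 1.7966 = 1.1839em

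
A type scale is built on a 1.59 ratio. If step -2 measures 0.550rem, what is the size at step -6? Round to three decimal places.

Moving from step -2 to step -6 is 4 steps down, so divide by r⁴.
0.550 ÷ 1.59⁴ = 0.550 ÷ 6.39129 ≈ 0.086

0.086rem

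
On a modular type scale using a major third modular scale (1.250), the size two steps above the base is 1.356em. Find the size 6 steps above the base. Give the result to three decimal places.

Moving from step +2 to step +6 is 4 steps up, so multiply by r⁴.
1.356 × 1.250⁴ = 1.356 × 2.44141 ≈ 3.311

3.311em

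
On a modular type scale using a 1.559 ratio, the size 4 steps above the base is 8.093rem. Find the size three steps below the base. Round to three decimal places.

0.362rem

Moving from step +4 to step -3 is 7 steps down, so divide by r⁷.
8.093 ÷ 1.559⁷ = 8.093 ÷ 22.38323 ≈ 0.362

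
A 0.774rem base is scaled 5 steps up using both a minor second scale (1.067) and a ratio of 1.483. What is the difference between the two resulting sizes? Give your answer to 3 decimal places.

Minor second: 0.774 × 1.067⁵ = 1.07044rem
At 1.483: 0.774 × 1.483⁵ = 5.55196rem
Difference: 5.55196 − 1.07044 = 4.48152rem

4.482rem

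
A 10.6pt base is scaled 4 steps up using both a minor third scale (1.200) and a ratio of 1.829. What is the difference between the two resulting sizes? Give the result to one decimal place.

96.6pt

Minor third: 10.6 × 1.200⁴ = 21.980pt
At 1.829: 10.6 × 1.829⁴ = 118.621pt
Difference: 118.621 − 21.980 = 96.641pt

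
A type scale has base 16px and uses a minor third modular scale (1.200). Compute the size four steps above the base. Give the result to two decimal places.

A modular type scale is a geometric sequence: sizeₙ = base × rⁿ.
16.0 × 1.200⁴ = 16.0 × 2.07360 ≈ 33.18

33.18px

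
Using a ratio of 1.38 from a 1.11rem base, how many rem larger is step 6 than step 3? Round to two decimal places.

4.75rem

Step 3: 1.11 × 1.38³ = 2.9172rem
Step 6: 1.11 × 1.38⁶ = 7.6665rem
Difference: 7.6665 − 2.9172 = 4.7493rem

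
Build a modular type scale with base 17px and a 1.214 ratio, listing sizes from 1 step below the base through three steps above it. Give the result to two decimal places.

14.00px, 17.00px, 20.64px, 25.05px, 30.42px

Step -1: 17.0 ÷ 1.214 = 14.00
Step 0: 17px
Step 1: 17.0 × 1.214 = 20.64
Step 2: 17.0 × 1.214² = 25.05
Step 3: 17.0 × 1.214³ = 30.42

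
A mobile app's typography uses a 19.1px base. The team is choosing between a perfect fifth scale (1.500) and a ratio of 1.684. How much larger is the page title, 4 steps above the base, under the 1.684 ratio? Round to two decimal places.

56.91px

Perfect fifth: 19.1 × 1.500⁴ = 96.6938px
At 1.684: 19.1 × 1.684⁴ = 153.6037px
Difference: 153.6037 − 96.6938 = 56.9099px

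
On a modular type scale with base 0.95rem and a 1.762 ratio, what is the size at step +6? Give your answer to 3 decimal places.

28.429rem

Every step multiplies by the scale ratio.
0.95 × 1.762⁶ = 0.95 × 29.92509 ≈ 28.429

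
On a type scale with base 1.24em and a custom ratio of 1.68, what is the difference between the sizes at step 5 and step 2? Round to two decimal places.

Step 2: 1.24 × 1.68² = 3.4998em
Step 5: 1.24 × 1.68⁵ = 16.5946em
Difference: 16.5946 − 3.4998 = 13.0948em

13.09em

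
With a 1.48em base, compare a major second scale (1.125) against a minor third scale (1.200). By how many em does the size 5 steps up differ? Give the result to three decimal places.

Major second: 1.48 × 1.125⁵ = 2.66701em
Minor third: 1.48 × 1.200⁵ = 3.68271em
Difference: 3.68271 − 2.66701 = 1.01570em

1.016em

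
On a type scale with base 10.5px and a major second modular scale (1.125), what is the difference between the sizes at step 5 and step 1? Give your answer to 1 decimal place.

Step 1: 10.5 × 1.125 = 11.812px
Step 5: 10.5 × 1.125⁵ = 18.921px
Difference: 18.921 − 11.812 = 7.109px

7.1px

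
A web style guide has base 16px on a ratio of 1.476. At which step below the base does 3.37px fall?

1.476ⁿ = 16 / 3.37 = 4.7478
n = ln(4.7478) / ln(1.476) = 1.5577 / 0.3893 ≈ 4.00

4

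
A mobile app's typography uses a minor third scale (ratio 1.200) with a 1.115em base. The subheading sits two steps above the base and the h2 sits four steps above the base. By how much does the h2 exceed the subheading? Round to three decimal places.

0.706em

Step 2: 1.115 × 1.200² = 1.60560em
Step 4: 1.115 × 1.200⁴ = 2.31206em
Difference: 2.31206 − 1.60560 = 0.70646em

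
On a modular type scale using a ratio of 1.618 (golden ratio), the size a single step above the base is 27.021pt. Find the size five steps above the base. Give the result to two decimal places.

27.021 × 1.618⁴ = 27.021 × 6.85353 ≈ 185.189

185.19pt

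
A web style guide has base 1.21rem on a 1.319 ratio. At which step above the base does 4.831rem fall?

1.319ⁿ = 4.831 / 1.21 = 3.9926
n = ln(3.9926) / ln(1.319) = 1.3844 / 0.2769 ≈ 5.00

5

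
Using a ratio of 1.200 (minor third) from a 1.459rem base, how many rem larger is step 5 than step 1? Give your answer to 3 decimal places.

Step 1: 1.459 × 1.200 = 1.75080rem
Step 5: 1.459 × 1.200⁵ = 3.63046rem
Difference: 3.63046 − 1.75080 = 1.87966rem

1.880rem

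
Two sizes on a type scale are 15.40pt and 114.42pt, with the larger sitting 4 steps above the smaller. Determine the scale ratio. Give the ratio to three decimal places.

1.651

The ratio satisfies 15.40 × r⁴ = 114.42, so r = (114.42 / 15.40)^(1/4).
r = 7.4299^(1/4) ≈ 1.6510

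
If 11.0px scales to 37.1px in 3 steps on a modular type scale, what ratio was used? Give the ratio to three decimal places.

1.500

r³ = 37.1 / 11.0, so r = (37.1/11.0)^(1/3).
r = 3.3727^(1/3) ≈ 1.4997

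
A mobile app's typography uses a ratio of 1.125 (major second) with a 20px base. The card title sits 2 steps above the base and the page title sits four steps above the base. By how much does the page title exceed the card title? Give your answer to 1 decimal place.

Step 2: 20.0 × 1.125² = 25.312px
Step 4: 20.0 × 1.125⁴ = 32.036px
Difference: 32.036 − 25.312 = 6.724px

6.7px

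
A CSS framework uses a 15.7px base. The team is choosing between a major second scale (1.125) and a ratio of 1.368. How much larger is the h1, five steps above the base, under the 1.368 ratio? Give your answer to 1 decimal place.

Major second: 15.7 × 1.125⁵ = 28.292px
At 1.368: 15.7 × 1.368⁵ = 75.219px
Difference: 75.219 − 28.292 = 46.927px

46.9px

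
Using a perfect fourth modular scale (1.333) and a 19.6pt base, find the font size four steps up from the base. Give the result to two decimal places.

61.88pt

Each step on a modular scale multiplies by the ratio, so the size n steps from the base is base × ratioⁿ.
19.6 × 1.333⁴ = 19.6 × 3.15733 ≈ 61.88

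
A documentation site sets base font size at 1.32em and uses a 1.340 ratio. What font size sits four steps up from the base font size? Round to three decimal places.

4.256em

1.32 × 1.340⁴ = 1.32 × 3.22418 ≈ 4.256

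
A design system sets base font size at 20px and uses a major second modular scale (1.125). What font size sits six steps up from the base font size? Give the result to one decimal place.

20.0 × 1.125⁶ = 20.0 × 2.02729 ≈ 40.55

40.5px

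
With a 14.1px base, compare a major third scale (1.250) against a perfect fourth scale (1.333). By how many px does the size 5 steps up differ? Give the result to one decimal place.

16.3px

Major third: 14.1 × 1.250⁵ = 43.030px
Perfect fourth: 14.1 × 1.333⁵ = 59.343px
Difference: 59.343 − 43.030 = 16.313px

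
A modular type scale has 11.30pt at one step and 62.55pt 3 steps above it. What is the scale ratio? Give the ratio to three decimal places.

1.769

The ratio satisfies 11.30 × r³ = 62.55, so r = (62.55 / 11.30)^(1/3).
r = 5.5354^(1/3) ≈ 1.7690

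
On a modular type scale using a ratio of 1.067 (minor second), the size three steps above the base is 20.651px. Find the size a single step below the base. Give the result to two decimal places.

15.93px

The gap is -1 − (3) = -4 steps, so the factor is 1.067^-4.
20.651 ÷ 1.067⁴ = 20.651 ÷ 1.29616 ≈ 15.932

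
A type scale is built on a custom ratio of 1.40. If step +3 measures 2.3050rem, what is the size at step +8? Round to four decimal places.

2.3050 × 1.40⁵ = 2.3050 × 5.37824 ≈ 12.3968

12.3968rem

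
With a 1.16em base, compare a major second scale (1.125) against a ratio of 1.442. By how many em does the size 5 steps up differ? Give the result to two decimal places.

Major second: 1.16 × 1.125⁵ = 2.0904em
At 1.442: 1.16 × 1.442⁵ = 7.2324em
Difference: 7.2324 − 2.0904 = 5.1420em

5.14em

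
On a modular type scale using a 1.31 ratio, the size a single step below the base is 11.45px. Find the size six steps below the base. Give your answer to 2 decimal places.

11.45 ÷ 1.31⁵ = 11.45 ÷ 3.85795 ≈ 2.968

2.97px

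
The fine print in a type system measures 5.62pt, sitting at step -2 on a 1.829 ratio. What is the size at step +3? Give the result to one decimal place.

The gap is 3 − (-2) = 5 steps, so the factor is 1.829^5.
5.62 × 1.829⁵ = 5.62 × 20.46768 ≈ 115.028

115.0pt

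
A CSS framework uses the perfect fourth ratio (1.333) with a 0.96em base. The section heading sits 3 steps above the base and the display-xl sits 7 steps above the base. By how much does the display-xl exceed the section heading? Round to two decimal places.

4.91em

Step 3: 0.96 × 1.333³ = 2.2738em
Step 7: 0.96 × 1.333⁷ = 7.1793em
Difference: 7.1793 − 2.2738 = 4.9055em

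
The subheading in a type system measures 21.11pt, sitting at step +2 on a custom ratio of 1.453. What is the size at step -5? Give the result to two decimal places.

The gap is -5 − (2) = -7 steps, so the factor is 1.453^-7.
21.11 ÷ 1.453⁷ = 21.11 ÷ 13.67286 ≈ 1.544

1.54pt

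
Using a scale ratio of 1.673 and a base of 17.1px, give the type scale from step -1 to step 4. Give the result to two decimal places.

Step -1: 17.1 ÷ 1.673 = 10.22
Step 0: 17.1px
Step 1: 17.1 × 1.673 = 28.61
Step 2: 17.1 × 1.673² = 47.86
Step 3: 17.1 × 1.673³ = 80.07
Step 4: 17.1 × 1.673⁴ = 133.96

10.22px, 17.10px, 28.61px, 47.86px, 80.07px, 133.96px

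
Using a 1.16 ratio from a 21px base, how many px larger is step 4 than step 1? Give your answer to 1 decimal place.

13.7px

Step 1: 21.0 × 1.16 = 24.360px
Step 4: 21.0 × 1.16⁴ = 38.023px
Difference: 38.023 − 24.360 = 13.663px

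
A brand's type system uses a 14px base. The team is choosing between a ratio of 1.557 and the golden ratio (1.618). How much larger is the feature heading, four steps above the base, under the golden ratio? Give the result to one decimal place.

At 1.557: 14.0 × 1.557⁴ = 82.278px
Golden ratio: 14.0 × 1.618⁴ = 95.949px
Difference: 95.949 − 82.278 = 13.671px

13.7px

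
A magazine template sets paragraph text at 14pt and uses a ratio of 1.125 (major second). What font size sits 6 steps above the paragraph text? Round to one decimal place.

28.4pt

Each step on a modular scale multiplies by the ratio, so the size n steps from the base is base × ratioⁿ.
14.0 × 1.125⁶ = 14.0 × 2.02729 ≈ 28.38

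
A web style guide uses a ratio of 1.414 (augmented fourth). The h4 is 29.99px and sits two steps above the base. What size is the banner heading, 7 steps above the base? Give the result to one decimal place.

169.5px

The gap is 7 − (2) = 5 steps, so the factor is 1.414^5.
29.99 × 1.414⁵ = 29.99 × 5.65258 ≈ 169.521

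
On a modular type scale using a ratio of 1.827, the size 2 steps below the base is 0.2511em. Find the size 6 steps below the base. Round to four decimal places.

0.0225em

The gap is -6 − (-2) = -4 steps, so the factor is 1.827^-4.
0.2511 ÷ 1.827⁴ = 0.2511 ÷ 11.14177 ≈ 0.0225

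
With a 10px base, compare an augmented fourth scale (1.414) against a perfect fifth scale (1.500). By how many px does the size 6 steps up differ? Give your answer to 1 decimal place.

34.0px

Augmented fourth: 10.0 × 1.414⁶ = 79.928px
Perfect fifth: 10.0 × 1.500⁶ = 113.906px
Difference: 113.906 − 79.928 = 33.978px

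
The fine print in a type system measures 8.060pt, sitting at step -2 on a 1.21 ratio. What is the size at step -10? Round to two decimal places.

1.75pt

Moving from step -2 to step -10 is 8 steps down, so divide by r⁸.
8.060 ÷ 1.21⁸ = 8.060 ÷ 4.59497 ≈ 1.754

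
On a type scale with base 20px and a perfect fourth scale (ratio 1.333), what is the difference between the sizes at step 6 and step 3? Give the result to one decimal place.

64.8px

Step 3: 20.0 × 1.333³ = 47.372px
Step 6: 20.0 × 1.333⁶ = 112.205px
Difference: 112.205 − 47.372 = 64.833px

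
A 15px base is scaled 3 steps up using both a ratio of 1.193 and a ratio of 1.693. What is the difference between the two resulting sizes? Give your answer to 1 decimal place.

At 1.193: 15.0 × 1.193³ = 25.469px
At 1.693: 15.0 × 1.693³ = 72.788px
Difference: 72.788 − 25.469 = 47.319px

47.3px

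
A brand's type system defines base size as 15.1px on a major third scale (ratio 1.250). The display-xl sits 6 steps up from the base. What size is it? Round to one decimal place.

Every step multiplies by the scale ratio.
15.1 × 1.250⁶ = 15.1 × 3.81470 ≈ 57.60

57.6px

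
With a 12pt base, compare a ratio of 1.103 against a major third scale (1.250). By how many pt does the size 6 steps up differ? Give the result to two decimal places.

At 1.103: 12.0 × 1.103⁶ = 21.6090pt
Major third: 12.0 × 1.250⁶ = 45.7764pt
Difference: 45.7764 − 21.6090 = 24.1674pt

24.17pt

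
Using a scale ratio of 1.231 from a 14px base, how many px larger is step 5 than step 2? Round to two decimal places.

Step 2: 14.0 × 1.231² = 21.2151px
Step 5: 14.0 × 1.231⁵ = 39.5748px
Difference: 39.5748 − 21.2151 = 18.3597px

18.36px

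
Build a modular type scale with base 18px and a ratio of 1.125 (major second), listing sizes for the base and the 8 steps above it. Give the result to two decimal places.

Step 0: 18px
Step 1: 18.0 × 1.125 = 20.25
Step 2: 18.0 × 1.125² = 22.78
Step 3: 18.0 × 1.125³ = 25.63
Step 4: 18.0 × 1.125⁴ = 28.83
Step 5: 18.0 × 1.125⁵ = 32.44
Step 6: 18.0 × 1.125⁶ = 36.49
Step 7: 18.0 × 1.125⁷ = 41.05
Step 8: 18.0 × 1.125⁸ = 46.18

18.00px, 20.25px, 22.78px, 25.63px, 28.83px, 32.44px, 36.49px, 41.05px, 46.18px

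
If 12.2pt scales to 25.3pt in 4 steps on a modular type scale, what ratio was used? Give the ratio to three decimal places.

1.200

The ratio satisfies 12.2 × r⁴ = 25.3, so r = (25.3 / 12.2)^(1/4).
r = 2.0738^(1/4) ≈ 1.2000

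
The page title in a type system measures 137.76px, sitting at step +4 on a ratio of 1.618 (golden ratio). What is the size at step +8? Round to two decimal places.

137.76 × 1.618⁴ = 137.76 × 6.85353 ≈ 944.142

944.14px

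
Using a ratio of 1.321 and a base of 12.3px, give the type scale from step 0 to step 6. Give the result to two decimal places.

Step 0: 12.3px
Step 1: 12.3 × 1.321 = 16.25
Step 2: 12.3 × 1.321² = 21.46
Step 3: 12.3 × 1.321³ = 28.35
Step 4: 12.3 × 1.321⁴ = 37.46
Step 5: 12.3 × 1.321⁵ = 49.48
Step 6: 12.3 × 1.321⁶ = 65.36

12.30px, 16.25px, 21.46px, 28.35px, 37.46px, 49.48px, 65.36px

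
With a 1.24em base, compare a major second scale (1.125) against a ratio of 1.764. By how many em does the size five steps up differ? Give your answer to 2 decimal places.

18.94em

Major second: 1.24 × 1.125⁵ = 2.2345em
At 1.764: 1.24 × 1.764⁵ = 21.1794em
Difference: 21.1794 − 2.2345 = 18.9449em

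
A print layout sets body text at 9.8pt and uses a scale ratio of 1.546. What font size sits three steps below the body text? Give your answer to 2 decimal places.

9.8 ÷ 1.546³ = 9.8 ÷ 3.69512 ≈ 2.65

2.65pt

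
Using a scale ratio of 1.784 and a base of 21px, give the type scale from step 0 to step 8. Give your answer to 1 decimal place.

Step 0: 21px
Step 1: 21.0 × 1.784 = 37.5
Step 2: 21.0 × 1.784² = 66.8
Step 3: 21.0 × 1.784³ = 119.2
Step 4: 21.0 × 1.784⁴ = 212.7
Step 5: 21.0 × 1.784⁵ = 379.5
Step 6: 21.0 × 1.784⁶ = 677.0
Step 7: 21.0 × 1.784⁷ = 1207.8
Step 8: 21.0 × 1.784⁸ = 2154.7

21.0px, 37.5px, 66.8px, 119.2px, 212.7px, 379.5px, 677.0px, 1207.8px, 2154.7px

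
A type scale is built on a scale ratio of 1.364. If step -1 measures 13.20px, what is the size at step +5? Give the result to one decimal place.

85.0px

Moving from step -1 to step +5 is 6 steps up, so multiply by r⁶.
13.20 × 1.364⁶ = 13.20 × 6.44001 ≈ 85.008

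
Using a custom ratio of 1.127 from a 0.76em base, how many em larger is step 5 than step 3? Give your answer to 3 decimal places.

Step 3: 0.76 × 1.127³ = 1.08789em
Step 5: 0.76 × 1.127⁵ = 1.38176em
Difference: 1.38176 − 1.08789 = 0.29387em

0.294em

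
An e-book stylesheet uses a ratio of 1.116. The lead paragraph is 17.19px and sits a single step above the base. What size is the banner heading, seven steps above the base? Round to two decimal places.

33.21px

Moving from step +1 to step +7 is 6 steps up, so multiply by r⁶.
17.19 × 1.116⁶ = 17.19 × 1.93190 ≈ 33.209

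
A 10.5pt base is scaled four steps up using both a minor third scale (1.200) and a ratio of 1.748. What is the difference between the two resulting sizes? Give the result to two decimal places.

Minor third: 10.5 × 1.200⁴ = 21.7728pt
At 1.748: 10.5 × 1.748⁴ = 98.0291pt
Difference: 98.0291 − 21.7728 = 76.2563pt

76.26pt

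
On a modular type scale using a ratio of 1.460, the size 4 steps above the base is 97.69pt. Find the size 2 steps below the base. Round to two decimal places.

97.69 ÷ 1.460⁶ = 97.69 ÷ 9.68539 ≈ 10.086

10.09pt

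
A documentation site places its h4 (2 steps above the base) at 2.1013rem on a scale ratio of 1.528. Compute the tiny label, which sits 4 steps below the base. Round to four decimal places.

The gap is -4 − (2) = -6 steps, so the factor is 1.528^-6.
2.1013 ÷ 1.528⁶ = 2.1013 ÷ 12.72741 ≈ 0.1651

0.1651rem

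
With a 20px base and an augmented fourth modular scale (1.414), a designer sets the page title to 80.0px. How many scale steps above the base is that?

1.414ⁿ = 80.0 / 20 = 4.0000
n = ln(4.0000) / ln(1.414) = 1.3863 / 0.3464 ≈ 4.00

4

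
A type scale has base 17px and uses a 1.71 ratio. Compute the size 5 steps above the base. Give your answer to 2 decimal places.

248.56px

A modular type scale is a geometric sequence: sizeₙ = base × rⁿ.
17.0 × 1.71⁵ = 17.0 × 14.62112 ≈ 248.56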